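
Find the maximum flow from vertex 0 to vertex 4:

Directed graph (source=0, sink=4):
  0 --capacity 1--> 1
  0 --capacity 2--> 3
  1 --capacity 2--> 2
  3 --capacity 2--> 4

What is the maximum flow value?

Computing max flow:
  Flow on (0->3): 2/2
  Flow on (3->4): 2/2
Maximum flow = 2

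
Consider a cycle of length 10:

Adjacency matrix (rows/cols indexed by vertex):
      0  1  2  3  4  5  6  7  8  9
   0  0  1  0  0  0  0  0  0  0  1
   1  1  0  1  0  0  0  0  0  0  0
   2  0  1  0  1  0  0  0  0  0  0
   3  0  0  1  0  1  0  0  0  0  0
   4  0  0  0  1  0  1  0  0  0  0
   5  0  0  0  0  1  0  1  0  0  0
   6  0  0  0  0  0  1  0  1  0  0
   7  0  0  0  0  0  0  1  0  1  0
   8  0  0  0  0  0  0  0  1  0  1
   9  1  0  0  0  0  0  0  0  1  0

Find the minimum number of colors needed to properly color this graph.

This is an even cycle (C_10). Even cycles are bipartite.
Chromatic number = 2.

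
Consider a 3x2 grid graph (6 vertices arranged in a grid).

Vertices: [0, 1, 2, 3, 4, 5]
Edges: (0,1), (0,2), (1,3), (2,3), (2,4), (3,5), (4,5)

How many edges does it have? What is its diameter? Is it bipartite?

A 3x2 grid has 4 vertical edges and 3 horizontal edges.
Total edges = 4 + 3 = 7.
Diameter = (3-1) + (2-1) = 3 (corner to opposite corner).
Grid graphs are bipartite (checkerboard coloring).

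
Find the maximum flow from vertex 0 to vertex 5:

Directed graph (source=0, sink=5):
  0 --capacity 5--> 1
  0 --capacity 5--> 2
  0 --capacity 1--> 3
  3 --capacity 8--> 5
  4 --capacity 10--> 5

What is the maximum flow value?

Computing max flow:
  Flow on (0->3): 1/1
  Flow on (3->5): 1/8
Maximum flow = 1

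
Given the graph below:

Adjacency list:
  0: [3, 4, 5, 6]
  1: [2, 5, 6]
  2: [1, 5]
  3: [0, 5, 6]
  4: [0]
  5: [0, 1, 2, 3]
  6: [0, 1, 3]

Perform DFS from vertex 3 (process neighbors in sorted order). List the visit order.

DFS from vertex 3 (neighbors processed in ascending order):
Visit order: 3, 0, 4, 5, 1, 2, 6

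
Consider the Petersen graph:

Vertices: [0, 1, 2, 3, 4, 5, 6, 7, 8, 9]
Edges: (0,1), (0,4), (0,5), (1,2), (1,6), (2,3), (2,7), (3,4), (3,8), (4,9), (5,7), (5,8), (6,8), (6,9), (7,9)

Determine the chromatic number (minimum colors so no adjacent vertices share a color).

The Petersen graph contains odd cycles (e.g. the outer 5-cycle), so chi >= 3.
A proper 3-coloring exists (it is a well-known 3-chromatic graph).
Chromatic number = 3.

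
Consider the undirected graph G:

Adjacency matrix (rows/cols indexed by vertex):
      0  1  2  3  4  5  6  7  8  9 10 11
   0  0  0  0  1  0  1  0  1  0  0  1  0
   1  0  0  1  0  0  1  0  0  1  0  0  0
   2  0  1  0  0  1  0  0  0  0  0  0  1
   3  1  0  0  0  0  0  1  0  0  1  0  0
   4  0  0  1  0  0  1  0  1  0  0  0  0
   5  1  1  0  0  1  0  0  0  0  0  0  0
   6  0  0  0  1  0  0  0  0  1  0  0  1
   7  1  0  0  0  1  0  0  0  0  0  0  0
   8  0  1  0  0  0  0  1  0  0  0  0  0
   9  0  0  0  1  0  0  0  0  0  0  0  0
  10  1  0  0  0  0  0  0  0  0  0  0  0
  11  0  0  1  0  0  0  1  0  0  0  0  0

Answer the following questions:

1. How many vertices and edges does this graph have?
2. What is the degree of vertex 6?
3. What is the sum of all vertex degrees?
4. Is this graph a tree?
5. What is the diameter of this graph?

Count: 12 vertices, 15 edges.
Vertex 6 has neighbors [3, 8, 11], degree = 3.
Handshaking lemma: 2 * 15 = 30.
A tree on 12 vertices has 11 edges. This graph has 15 edges (4 extra). Not a tree.
Diameter (longest shortest path) = 4.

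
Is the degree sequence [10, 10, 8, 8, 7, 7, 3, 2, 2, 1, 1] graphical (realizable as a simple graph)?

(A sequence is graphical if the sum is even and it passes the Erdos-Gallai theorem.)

Sum of degrees = 59. Sum is odd, so the sequence is NOT graphical.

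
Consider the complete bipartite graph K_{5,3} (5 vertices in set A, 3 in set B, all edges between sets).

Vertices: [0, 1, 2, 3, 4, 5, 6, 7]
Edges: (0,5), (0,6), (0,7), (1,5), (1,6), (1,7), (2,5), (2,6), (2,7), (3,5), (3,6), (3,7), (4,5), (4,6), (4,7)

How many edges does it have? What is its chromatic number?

K_{5,3} has 5 * 3 = 15 edges.
Bipartite graphs have chromatic number 2 (color each partition differently).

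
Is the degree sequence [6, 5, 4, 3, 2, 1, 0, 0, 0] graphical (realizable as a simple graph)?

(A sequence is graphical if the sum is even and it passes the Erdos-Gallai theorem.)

Sum of degrees = 21. Sum is odd, so the sequence is NOT graphical.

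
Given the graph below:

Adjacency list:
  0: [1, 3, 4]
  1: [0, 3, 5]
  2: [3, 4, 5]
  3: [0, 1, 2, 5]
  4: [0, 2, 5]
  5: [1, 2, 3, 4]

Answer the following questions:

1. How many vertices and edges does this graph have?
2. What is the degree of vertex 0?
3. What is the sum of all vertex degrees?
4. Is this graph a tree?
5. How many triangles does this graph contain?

Count: 6 vertices, 10 edges.
Vertex 0 has neighbors [1, 3, 4], degree = 3.
Handshaking lemma: 2 * 10 = 20.
A tree on 6 vertices has 5 edges. This graph has 10 edges (5 extra). Not a tree.
Number of triangles = 4.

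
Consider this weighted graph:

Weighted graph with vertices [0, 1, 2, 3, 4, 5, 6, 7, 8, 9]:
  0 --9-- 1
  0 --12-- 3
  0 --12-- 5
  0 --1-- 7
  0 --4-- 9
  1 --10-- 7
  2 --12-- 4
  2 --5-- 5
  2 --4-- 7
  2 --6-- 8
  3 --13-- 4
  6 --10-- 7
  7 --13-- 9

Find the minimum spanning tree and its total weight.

Applying Kruskal's algorithm (sort edges by weight, add if no cycle):
  Add (0,7) w=1
  Add (0,9) w=4
  Add (2,7) w=4
  Add (2,5) w=5
  Add (2,8) w=6
  Add (0,1) w=9
  Skip (1,7) w=10 (creates cycle)
  Add (6,7) w=10
  Skip (0,5) w=12 (creates cycle)
  Add (0,3) w=12
  Add (2,4) w=12
  Skip (3,4) w=13 (creates cycle)
  Skip (7,9) w=13 (creates cycle)
MST weight = 63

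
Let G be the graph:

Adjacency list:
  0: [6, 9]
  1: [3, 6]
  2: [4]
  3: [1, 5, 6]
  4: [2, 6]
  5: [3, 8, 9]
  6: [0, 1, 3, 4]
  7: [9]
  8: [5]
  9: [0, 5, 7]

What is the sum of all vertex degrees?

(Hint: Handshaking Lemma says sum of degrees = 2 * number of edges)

Count edges: 11 edges.
By Handshaking Lemma: sum of degrees = 2 * 11 = 22.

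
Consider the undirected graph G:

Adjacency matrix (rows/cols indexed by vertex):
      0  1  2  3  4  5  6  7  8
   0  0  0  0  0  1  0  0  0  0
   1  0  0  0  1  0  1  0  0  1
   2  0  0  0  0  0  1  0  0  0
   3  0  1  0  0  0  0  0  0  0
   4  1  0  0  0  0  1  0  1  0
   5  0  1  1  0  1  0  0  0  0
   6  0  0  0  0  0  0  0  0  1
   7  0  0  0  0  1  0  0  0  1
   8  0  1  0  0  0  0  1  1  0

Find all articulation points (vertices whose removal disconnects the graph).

An articulation point is a vertex whose removal disconnects the graph.
Articulation points: [1, 4, 5, 8]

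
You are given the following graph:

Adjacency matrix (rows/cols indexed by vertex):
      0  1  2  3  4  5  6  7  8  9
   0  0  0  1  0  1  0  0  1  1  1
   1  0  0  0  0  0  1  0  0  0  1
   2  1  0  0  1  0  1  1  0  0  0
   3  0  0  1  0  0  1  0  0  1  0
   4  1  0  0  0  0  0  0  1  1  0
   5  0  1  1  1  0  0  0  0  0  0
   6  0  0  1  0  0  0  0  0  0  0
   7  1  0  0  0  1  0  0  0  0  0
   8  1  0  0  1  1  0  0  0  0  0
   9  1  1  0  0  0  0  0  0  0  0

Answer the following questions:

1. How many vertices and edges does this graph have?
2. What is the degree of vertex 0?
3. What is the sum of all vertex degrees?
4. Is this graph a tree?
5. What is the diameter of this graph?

Count: 10 vertices, 14 edges.
Vertex 0 has neighbors [2, 4, 7, 8, 9], degree = 5.
Handshaking lemma: 2 * 14 = 28.
A tree on 10 vertices has 9 edges. This graph has 14 edges (5 extra). Not a tree.
Diameter (longest shortest path) = 3.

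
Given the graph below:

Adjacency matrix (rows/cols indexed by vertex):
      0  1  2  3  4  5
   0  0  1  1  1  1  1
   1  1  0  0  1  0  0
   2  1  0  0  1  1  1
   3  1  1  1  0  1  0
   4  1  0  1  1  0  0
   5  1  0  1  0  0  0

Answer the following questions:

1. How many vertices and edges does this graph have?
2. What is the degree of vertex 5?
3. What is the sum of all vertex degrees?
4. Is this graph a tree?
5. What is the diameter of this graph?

Count: 6 vertices, 10 edges.
Vertex 5 has neighbors [0, 2], degree = 2.
Handshaking lemma: 2 * 10 = 20.
A tree on 6 vertices has 5 edges. This graph has 10 edges (5 extra). Not a tree.
Diameter (longest shortest path) = 2.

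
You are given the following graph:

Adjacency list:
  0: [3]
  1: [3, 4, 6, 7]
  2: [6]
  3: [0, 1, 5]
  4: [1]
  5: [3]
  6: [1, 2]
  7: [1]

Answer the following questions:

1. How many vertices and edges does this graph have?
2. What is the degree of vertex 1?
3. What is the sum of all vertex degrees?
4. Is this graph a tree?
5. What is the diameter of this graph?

Count: 8 vertices, 7 edges.
Vertex 1 has neighbors [3, 4, 6, 7], degree = 4.
Handshaking lemma: 2 * 7 = 14.
A graph is a tree iff it is connected and has exactly n-1 edges. This graph is connected (all 8 vertices in one component) and has 8-1 = 7 edges. It is a tree.
Diameter (longest shortest path) = 4.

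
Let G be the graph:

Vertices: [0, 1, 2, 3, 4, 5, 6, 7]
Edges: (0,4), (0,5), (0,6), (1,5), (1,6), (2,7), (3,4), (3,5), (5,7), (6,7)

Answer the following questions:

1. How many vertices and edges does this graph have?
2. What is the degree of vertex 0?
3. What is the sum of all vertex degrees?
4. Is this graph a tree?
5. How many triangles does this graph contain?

Count: 8 vertices, 10 edges.
Vertex 0 has neighbors [4, 5, 6], degree = 3.
Handshaking lemma: 2 * 10 = 20.
A tree on 8 vertices has 7 edges. This graph has 10 edges (3 extra). Not a tree.
Number of triangles = 0.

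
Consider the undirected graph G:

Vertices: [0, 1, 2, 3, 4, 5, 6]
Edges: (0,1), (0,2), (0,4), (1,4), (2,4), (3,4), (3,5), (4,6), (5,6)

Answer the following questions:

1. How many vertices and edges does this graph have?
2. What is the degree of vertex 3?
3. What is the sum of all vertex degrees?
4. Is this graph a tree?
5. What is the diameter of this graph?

Count: 7 vertices, 9 edges.
Vertex 3 has neighbors [4, 5], degree = 2.
Handshaking lemma: 2 * 9 = 18.
A tree on 7 vertices has 6 edges. This graph has 9 edges (3 extra). Not a tree.
Diameter (longest shortest path) = 3.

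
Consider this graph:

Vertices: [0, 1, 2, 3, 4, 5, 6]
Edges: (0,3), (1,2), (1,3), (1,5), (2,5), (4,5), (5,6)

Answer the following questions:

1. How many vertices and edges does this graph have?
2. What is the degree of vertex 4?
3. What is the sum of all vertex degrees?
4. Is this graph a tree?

Count: 7 vertices, 7 edges.
Vertex 4 has neighbors [5], degree = 1.
Handshaking lemma: 2 * 7 = 14.
A tree on 7 vertices has 6 edges. This graph has 7 edges (1 extra). Not a tree.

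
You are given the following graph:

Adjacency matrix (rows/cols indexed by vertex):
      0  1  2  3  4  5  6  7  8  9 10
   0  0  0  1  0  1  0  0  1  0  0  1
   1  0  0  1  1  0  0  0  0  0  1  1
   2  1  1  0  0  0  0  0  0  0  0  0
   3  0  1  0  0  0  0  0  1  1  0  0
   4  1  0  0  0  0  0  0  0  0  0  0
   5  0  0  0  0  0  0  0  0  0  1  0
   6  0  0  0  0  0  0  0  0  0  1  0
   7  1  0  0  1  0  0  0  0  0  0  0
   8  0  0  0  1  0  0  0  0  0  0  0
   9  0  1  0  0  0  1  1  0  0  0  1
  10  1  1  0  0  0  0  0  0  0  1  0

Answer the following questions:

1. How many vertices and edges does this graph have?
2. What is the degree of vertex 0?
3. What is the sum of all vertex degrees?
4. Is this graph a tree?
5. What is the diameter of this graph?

Count: 11 vertices, 13 edges.
Vertex 0 has neighbors [2, 4, 7, 10], degree = 4.
Handshaking lemma: 2 * 13 = 26.
A tree on 11 vertices has 10 edges. This graph has 13 edges (3 extra). Not a tree.
Diameter (longest shortest path) = 4.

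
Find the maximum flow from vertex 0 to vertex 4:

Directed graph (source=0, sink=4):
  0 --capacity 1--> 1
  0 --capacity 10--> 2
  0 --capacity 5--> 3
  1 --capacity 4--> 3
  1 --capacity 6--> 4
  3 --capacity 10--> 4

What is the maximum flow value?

Computing max flow:
  Flow on (0->1): 1/1
  Flow on (0->3): 5/5
  Flow on (1->4): 1/6
  Flow on (3->4): 5/10
Maximum flow = 6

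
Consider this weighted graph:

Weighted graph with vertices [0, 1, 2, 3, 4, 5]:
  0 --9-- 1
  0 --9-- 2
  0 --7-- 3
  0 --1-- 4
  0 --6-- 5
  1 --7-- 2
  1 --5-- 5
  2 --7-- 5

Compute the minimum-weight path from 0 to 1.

Using Dijkstra's algorithm from vertex 0:
Shortest path: 0 -> 1
Total weight: 9 = 9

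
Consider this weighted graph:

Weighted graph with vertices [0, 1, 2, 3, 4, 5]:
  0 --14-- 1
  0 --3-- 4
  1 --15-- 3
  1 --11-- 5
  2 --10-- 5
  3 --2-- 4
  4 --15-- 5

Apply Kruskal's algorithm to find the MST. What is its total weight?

Applying Kruskal's algorithm (sort edges by weight, add if no cycle):
  Add (3,4) w=2
  Add (0,4) w=3
  Add (2,5) w=10
  Add (1,5) w=11
  Add (0,1) w=14
  Skip (1,3) w=15 (creates cycle)
  Skip (4,5) w=15 (creates cycle)
MST weight = 40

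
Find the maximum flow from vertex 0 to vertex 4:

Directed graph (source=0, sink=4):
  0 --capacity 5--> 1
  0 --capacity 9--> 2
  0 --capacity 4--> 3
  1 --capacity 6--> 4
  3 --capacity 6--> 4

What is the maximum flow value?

Computing max flow:
  Flow on (0->1): 5/5
  Flow on (0->3): 4/4
  Flow on (1->4): 5/6
  Flow on (3->4): 4/6
Maximum flow = 9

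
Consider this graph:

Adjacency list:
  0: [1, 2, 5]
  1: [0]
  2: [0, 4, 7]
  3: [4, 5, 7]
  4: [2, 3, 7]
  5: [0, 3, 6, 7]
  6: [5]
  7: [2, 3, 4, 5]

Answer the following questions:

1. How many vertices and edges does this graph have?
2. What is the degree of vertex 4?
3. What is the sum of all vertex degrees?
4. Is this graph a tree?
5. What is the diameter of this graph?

Count: 8 vertices, 11 edges.
Vertex 4 has neighbors [2, 3, 7], degree = 3.
Handshaking lemma: 2 * 11 = 22.
A tree on 8 vertices has 7 edges. This graph has 11 edges (4 extra). Not a tree.
Diameter (longest shortest path) = 3.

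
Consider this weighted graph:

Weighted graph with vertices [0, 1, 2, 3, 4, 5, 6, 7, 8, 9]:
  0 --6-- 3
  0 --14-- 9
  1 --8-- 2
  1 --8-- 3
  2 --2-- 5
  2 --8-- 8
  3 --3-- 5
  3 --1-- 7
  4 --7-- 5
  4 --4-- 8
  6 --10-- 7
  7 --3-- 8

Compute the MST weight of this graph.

Applying Kruskal's algorithm (sort edges by weight, add if no cycle):
  Add (3,7) w=1
  Add (2,5) w=2
  Add (3,5) w=3
  Add (7,8) w=3
  Add (4,8) w=4
  Add (0,3) w=6
  Skip (4,5) w=7 (creates cycle)
  Add (1,3) w=8
  Skip (1,2) w=8 (creates cycle)
  Skip (2,8) w=8 (creates cycle)
  Add (6,7) w=10
  Add (0,9) w=14
MST weight = 51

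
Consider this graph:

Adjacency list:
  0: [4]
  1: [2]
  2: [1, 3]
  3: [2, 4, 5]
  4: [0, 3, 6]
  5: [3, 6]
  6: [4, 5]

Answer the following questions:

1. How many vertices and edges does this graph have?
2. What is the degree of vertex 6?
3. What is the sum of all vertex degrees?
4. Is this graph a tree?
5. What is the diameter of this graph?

Count: 7 vertices, 7 edges.
Vertex 6 has neighbors [4, 5], degree = 2.
Handshaking lemma: 2 * 7 = 14.
A tree on 7 vertices has 6 edges. This graph has 7 edges (1 extra). Not a tree.
Diameter (longest shortest path) = 4.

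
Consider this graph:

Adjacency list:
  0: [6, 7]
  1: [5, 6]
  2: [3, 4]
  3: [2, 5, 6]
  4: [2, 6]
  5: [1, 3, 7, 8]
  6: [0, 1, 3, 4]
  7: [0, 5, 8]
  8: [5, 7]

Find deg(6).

Vertex 6 has neighbors [0, 1, 3, 4], so deg(6) = 4.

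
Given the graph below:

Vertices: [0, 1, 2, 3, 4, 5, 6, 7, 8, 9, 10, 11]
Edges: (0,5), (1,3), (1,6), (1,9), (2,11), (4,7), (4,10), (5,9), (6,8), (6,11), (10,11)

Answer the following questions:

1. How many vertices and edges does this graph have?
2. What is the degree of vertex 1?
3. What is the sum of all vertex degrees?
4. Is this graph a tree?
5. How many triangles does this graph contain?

Count: 12 vertices, 11 edges.
Vertex 1 has neighbors [3, 6, 9], degree = 3.
Handshaking lemma: 2 * 11 = 22.
A graph is a tree iff it is connected and has exactly n-1 edges. This graph is connected (all 12 vertices in one component) and has 12-1 = 11 edges. It is a tree.
Number of triangles = 0.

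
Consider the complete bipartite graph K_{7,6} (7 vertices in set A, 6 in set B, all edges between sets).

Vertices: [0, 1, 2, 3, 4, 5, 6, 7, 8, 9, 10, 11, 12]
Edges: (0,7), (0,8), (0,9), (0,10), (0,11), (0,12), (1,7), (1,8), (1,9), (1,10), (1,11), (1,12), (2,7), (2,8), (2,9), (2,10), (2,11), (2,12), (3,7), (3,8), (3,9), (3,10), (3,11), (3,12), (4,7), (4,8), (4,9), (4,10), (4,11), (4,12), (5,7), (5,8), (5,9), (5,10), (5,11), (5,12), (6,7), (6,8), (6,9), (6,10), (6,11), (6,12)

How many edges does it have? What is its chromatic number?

K_{7,6} has 7 * 6 = 42 edges.
Bipartite graphs have chromatic number 2 (color each partition differently).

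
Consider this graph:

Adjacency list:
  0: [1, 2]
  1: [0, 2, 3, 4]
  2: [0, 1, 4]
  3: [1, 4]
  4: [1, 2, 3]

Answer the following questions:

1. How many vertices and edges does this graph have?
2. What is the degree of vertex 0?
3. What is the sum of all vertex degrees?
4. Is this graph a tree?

Count: 5 vertices, 7 edges.
Vertex 0 has neighbors [1, 2], degree = 2.
Handshaking lemma: 2 * 7 = 14.
A tree on 5 vertices has 4 edges. This graph has 7 edges (3 extra). Not a tree.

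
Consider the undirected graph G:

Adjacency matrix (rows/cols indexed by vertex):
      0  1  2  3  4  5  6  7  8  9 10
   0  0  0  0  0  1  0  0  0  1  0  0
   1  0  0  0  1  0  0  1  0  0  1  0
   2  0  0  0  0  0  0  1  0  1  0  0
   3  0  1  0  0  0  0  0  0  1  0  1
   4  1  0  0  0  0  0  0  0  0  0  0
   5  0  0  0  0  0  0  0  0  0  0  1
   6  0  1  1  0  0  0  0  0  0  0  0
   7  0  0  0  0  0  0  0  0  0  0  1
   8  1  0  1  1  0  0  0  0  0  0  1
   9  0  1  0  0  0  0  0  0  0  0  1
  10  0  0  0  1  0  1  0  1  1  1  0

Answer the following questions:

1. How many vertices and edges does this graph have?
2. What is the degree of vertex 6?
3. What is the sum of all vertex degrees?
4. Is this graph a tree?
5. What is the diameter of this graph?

Count: 11 vertices, 13 edges.
Vertex 6 has neighbors [1, 2], degree = 2.
Handshaking lemma: 2 * 13 = 26.
A tree on 11 vertices has 10 edges. This graph has 13 edges (3 extra). Not a tree.
Diameter (longest shortest path) = 4.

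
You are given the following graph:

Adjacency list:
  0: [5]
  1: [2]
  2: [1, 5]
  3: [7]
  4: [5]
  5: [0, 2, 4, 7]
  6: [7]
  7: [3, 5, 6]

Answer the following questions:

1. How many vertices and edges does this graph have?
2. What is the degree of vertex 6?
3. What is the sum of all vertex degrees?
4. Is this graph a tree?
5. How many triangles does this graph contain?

Count: 8 vertices, 7 edges.
Vertex 6 has neighbors [7], degree = 1.
Handshaking lemma: 2 * 7 = 14.
A graph is a tree iff it is connected and has exactly n-1 edges. This graph is connected (all 8 vertices in one component) and has 8-1 = 7 edges. It is a tree.
Number of triangles = 0.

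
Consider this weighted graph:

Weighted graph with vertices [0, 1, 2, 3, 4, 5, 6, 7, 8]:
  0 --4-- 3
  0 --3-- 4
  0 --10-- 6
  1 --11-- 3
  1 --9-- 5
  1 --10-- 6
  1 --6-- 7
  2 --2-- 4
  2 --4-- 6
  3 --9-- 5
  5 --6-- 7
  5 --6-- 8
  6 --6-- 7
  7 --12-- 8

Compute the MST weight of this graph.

Applying Kruskal's algorithm (sort edges by weight, add if no cycle):
  Add (2,4) w=2
  Add (0,4) w=3
  Add (0,3) w=4
  Add (2,6) w=4
  Add (1,7) w=6
  Add (5,7) w=6
  Add (5,8) w=6
  Add (6,7) w=6
  Skip (1,5) w=9 (creates cycle)
  Skip (3,5) w=9 (creates cycle)
  Skip (0,6) w=10 (creates cycle)
  Skip (1,6) w=10 (creates cycle)
  Skip (1,3) w=11 (creates cycle)
  Skip (7,8) w=12 (creates cycle)
MST weight = 37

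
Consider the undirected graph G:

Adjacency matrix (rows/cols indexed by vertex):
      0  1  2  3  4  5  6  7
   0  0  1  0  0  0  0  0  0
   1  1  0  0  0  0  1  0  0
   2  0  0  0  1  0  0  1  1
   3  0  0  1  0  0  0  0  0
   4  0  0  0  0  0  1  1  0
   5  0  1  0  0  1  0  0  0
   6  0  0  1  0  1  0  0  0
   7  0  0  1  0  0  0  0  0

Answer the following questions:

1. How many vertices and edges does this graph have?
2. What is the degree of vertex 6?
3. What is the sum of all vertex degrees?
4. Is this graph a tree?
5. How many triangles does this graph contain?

Count: 8 vertices, 7 edges.
Vertex 6 has neighbors [2, 4], degree = 2.
Handshaking lemma: 2 * 7 = 14.
A graph is a tree iff it is connected and has exactly n-1 edges. This graph is connected (all 8 vertices in one component) and has 8-1 = 7 edges. It is a tree.
Number of triangles = 0.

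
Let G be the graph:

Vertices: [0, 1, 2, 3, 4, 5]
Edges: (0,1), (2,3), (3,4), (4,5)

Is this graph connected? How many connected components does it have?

Checking connectivity: the graph has 2 connected component(s).
Components: [[0, 1], [2, 3, 4, 5]]. The graph is NOT connected.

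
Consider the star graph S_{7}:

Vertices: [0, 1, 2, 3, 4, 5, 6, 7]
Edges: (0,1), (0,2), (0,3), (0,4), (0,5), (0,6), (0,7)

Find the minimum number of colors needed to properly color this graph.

S_{7} has one hub adjacent to 7 leaves; leaves are pairwise non-adjacent.
Color the hub 0 and every leaf 1.
Chromatic number = 2.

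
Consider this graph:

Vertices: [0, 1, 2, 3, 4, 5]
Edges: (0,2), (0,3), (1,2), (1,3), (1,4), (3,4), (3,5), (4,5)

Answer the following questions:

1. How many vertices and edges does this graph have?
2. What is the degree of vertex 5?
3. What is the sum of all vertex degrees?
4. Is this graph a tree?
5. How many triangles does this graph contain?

Count: 6 vertices, 8 edges.
Vertex 5 has neighbors [3, 4], degree = 2.
Handshaking lemma: 2 * 8 = 16.
A tree on 6 vertices has 5 edges. This graph has 8 edges (3 extra). Not a tree.
Number of triangles = 2.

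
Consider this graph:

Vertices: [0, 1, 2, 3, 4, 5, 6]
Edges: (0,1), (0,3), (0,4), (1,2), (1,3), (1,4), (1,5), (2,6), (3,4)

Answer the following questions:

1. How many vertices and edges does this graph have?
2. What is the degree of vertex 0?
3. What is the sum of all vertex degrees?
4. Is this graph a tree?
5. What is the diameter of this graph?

Count: 7 vertices, 9 edges.
Vertex 0 has neighbors [1, 3, 4], degree = 3.
Handshaking lemma: 2 * 9 = 18.
A tree on 7 vertices has 6 edges. This graph has 9 edges (3 extra). Not a tree.
Diameter (longest shortest path) = 3.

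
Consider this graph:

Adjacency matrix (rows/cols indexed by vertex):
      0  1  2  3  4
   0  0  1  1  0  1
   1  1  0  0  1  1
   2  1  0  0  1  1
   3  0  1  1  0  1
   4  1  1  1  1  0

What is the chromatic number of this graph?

The graph has a maximum clique of size 3 (lower bound on chromatic number).
A valid 3-coloring: {0: 1, 1: 2, 2: 2, 3: 1, 4: 0}.
Chromatic number = 3.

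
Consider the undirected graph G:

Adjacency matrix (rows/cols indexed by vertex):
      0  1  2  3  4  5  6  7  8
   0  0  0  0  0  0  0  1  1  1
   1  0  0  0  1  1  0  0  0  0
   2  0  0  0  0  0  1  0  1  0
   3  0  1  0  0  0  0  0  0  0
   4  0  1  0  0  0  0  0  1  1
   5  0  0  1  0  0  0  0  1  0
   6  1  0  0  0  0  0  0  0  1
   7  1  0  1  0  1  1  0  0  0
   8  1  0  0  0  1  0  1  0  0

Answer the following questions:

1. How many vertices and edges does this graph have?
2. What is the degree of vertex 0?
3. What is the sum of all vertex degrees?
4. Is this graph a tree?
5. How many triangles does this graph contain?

Count: 9 vertices, 11 edges.
Vertex 0 has neighbors [6, 7, 8], degree = 3.
Handshaking lemma: 2 * 11 = 22.
A tree on 9 vertices has 8 edges. This graph has 11 edges (3 extra). Not a tree.
Number of triangles = 2.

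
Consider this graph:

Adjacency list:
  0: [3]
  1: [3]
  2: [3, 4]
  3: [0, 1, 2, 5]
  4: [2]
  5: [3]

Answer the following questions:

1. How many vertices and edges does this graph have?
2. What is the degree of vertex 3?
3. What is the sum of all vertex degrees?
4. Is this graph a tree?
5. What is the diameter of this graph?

Count: 6 vertices, 5 edges.
Vertex 3 has neighbors [0, 1, 2, 5], degree = 4.
Handshaking lemma: 2 * 5 = 10.
A graph is a tree iff it is connected and has exactly n-1 edges. This graph is connected (all 6 vertices in one component) and has 6-1 = 5 edges. It is a tree.
Diameter (longest shortest path) = 3.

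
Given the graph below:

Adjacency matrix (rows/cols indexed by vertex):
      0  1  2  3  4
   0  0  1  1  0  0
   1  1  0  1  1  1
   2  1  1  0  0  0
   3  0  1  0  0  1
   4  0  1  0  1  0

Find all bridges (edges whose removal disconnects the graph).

No bridges found. The graph is 2-edge-connected (no single edge removal disconnects it).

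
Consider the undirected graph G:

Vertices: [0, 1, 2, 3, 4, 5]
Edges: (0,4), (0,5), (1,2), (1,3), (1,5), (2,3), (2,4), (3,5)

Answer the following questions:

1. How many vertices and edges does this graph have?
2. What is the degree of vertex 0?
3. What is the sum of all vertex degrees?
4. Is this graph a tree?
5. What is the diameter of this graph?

Count: 6 vertices, 8 edges.
Vertex 0 has neighbors [4, 5], degree = 2.
Handshaking lemma: 2 * 8 = 16.
A tree on 6 vertices has 5 edges. This graph has 8 edges (3 extra). Not a tree.
Diameter (longest shortest path) = 2.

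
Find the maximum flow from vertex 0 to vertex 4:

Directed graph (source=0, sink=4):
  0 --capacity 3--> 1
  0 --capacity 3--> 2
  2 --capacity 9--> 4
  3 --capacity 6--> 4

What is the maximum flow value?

Computing max flow:
  Flow on (0->2): 3/3
  Flow on (2->4): 3/9
Maximum flow = 3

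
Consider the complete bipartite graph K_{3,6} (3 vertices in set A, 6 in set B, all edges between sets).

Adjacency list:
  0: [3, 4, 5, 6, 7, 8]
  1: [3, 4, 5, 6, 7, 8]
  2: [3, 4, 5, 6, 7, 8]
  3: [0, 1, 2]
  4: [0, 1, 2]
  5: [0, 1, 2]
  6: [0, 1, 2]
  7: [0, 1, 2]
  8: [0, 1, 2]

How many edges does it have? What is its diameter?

K_{3,6} has 3 * 6 = 18 edges.
Any vertex reaches any opposite-side vertex in 1 step; same-side vertices reach in 2 steps via any opposite-side vertex.
Diameter = 2.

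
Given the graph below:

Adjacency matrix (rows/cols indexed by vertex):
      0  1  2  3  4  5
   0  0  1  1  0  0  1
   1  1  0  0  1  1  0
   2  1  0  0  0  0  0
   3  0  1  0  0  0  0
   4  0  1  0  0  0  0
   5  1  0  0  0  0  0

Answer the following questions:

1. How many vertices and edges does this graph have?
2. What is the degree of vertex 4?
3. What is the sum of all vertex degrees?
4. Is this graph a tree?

Count: 6 vertices, 5 edges.
Vertex 4 has neighbors [1], degree = 1.
Handshaking lemma: 2 * 5 = 10.
A graph is a tree iff it is connected and has exactly n-1 edges. This graph is connected (all 6 vertices in one component) and has 6-1 = 5 edges. It is a tree.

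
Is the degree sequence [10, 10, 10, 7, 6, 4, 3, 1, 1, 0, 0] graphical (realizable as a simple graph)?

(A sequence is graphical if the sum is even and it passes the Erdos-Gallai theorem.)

Sum of degrees = 52. Sum is even but fails Erdos-Gallai. The sequence is NOT graphical.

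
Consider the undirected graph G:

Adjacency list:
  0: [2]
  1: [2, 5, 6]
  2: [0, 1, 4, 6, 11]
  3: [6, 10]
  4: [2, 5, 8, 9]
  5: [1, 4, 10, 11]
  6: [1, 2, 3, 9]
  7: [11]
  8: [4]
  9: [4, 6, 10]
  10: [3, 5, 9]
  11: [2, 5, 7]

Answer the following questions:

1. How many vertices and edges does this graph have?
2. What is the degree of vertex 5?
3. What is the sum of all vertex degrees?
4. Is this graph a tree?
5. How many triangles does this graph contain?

Count: 12 vertices, 17 edges.
Vertex 5 has neighbors [1, 4, 10, 11], degree = 4.
Handshaking lemma: 2 * 17 = 34.
A tree on 12 vertices has 11 edges. This graph has 17 edges (6 extra). Not a tree.
Number of triangles = 1.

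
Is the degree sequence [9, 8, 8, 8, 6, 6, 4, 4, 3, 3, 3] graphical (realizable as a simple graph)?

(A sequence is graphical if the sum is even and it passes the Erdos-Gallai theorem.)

Sum of degrees = 62. Sum is even and passes Erdos-Gallai. The sequence IS graphical.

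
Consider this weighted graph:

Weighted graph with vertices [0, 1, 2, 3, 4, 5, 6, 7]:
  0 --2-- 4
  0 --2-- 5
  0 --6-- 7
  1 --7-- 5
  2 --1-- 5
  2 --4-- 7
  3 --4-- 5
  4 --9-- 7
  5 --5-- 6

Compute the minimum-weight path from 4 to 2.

Using Dijkstra's algorithm from vertex 4:
Shortest path: 4 -> 0 -> 5 -> 2
Total weight: 2 + 2 + 1 = 5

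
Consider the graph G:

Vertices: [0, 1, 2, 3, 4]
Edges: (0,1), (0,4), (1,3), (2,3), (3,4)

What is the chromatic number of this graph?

The graph has a maximum clique of size 2 (lower bound on chromatic number).
A valid 2-coloring: {0: 0, 1: 1, 2: 1, 3: 0, 4: 1}.
Chromatic number = 2.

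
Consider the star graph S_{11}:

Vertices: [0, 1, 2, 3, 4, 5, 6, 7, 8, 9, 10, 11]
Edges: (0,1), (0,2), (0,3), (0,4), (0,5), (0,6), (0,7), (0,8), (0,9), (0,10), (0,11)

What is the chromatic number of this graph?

S_{11} has one hub adjacent to 11 leaves; leaves are pairwise non-adjacent.
Color the hub 0 and every leaf 1.
Chromatic number = 2.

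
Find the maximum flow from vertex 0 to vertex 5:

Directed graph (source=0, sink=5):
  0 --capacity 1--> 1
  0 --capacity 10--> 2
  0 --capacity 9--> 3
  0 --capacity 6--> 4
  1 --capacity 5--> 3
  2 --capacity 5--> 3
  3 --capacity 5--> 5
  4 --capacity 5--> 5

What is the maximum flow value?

Computing max flow:
  Flow on (0->2): 5/10
  Flow on (0->4): 5/6
  Flow on (2->3): 5/5
  Flow on (3->5): 5/5
  Flow on (4->5): 5/5
Maximum flow = 10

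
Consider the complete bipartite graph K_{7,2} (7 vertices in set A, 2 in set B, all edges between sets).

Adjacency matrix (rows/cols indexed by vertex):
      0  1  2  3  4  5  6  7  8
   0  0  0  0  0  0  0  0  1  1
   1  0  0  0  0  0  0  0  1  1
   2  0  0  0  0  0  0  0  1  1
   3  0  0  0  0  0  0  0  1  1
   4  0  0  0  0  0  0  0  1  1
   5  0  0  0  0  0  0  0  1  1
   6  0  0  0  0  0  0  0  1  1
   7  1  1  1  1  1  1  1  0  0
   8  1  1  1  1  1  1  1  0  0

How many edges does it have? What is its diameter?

K_{7,2} has 7 * 2 = 14 edges.
Any vertex reaches any opposite-side vertex in 1 step; same-side vertices reach in 2 steps via any opposite-side vertex.
Diameter = 2.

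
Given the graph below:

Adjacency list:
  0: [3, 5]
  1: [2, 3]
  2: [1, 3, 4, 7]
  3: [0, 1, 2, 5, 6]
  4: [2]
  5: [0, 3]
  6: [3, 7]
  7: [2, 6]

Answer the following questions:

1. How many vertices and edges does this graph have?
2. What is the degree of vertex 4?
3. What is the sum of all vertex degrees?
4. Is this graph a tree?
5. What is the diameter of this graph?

Count: 8 vertices, 10 edges.
Vertex 4 has neighbors [2], degree = 1.
Handshaking lemma: 2 * 10 = 20.
A tree on 8 vertices has 7 edges. This graph has 10 edges (3 extra). Not a tree.
Diameter (longest shortest path) = 3.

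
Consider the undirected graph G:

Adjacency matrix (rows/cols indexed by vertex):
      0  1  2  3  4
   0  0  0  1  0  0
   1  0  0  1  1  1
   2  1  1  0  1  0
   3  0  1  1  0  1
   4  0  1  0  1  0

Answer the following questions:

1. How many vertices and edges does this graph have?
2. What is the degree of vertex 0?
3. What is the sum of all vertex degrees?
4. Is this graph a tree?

Count: 5 vertices, 6 edges.
Vertex 0 has neighbors [2], degree = 1.
Handshaking lemma: 2 * 6 = 12.
A tree on 5 vertices has 4 edges. This graph has 6 edges (2 extra). Not a tree.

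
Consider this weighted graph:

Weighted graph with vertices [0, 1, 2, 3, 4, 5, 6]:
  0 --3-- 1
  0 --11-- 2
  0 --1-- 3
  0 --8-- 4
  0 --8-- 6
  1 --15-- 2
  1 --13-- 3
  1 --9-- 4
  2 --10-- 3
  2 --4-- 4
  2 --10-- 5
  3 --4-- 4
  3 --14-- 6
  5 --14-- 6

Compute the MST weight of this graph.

Applying Kruskal's algorithm (sort edges by weight, add if no cycle):
  Add (0,3) w=1
  Add (0,1) w=3
  Add (2,4) w=4
  Add (3,4) w=4
  Add (0,6) w=8
  Skip (0,4) w=8 (creates cycle)
  Skip (1,4) w=9 (creates cycle)
  Skip (2,3) w=10 (creates cycle)
  Add (2,5) w=10
  Skip (0,2) w=11 (creates cycle)
  Skip (1,3) w=13 (creates cycle)
  Skip (3,6) w=14 (creates cycle)
  Skip (5,6) w=14 (creates cycle)
  Skip (1,2) w=15 (creates cycle)
MST weight = 30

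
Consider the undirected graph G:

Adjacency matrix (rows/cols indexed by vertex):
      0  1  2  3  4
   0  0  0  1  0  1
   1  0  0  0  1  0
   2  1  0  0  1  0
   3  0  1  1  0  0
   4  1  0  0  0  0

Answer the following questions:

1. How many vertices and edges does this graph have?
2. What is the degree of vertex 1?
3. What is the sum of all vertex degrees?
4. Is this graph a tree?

Count: 5 vertices, 4 edges.
Vertex 1 has neighbors [3], degree = 1.
Handshaking lemma: 2 * 4 = 8.
A graph is a tree iff it is connected and has exactly n-1 edges. This graph is connected (all 5 vertices in one component) and has 5-1 = 4 edges. It is a tree.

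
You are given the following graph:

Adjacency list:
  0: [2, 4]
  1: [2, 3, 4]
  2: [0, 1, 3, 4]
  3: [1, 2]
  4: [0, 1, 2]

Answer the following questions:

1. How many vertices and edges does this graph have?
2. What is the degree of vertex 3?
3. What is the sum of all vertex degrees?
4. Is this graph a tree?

Count: 5 vertices, 7 edges.
Vertex 3 has neighbors [1, 2], degree = 2.
Handshaking lemma: 2 * 7 = 14.
A tree on 5 vertices has 4 edges. This graph has 7 edges (3 extra). Not a tree.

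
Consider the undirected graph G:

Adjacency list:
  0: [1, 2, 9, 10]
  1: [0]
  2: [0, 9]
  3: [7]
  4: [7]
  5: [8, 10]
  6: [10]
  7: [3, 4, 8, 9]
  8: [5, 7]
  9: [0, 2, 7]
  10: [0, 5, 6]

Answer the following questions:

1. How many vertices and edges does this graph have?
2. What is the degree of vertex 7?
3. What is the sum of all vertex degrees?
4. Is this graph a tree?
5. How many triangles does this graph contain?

Count: 11 vertices, 12 edges.
Vertex 7 has neighbors [3, 4, 8, 9], degree = 4.
Handshaking lemma: 2 * 12 = 24.
A tree on 11 vertices has 10 edges. This graph has 12 edges (2 extra). Not a tree.
Number of triangles = 1.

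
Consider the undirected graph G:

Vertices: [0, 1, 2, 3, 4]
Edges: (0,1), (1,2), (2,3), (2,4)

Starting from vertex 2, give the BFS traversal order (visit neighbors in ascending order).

BFS from vertex 2 (neighbors processed in ascending order):
Visit order: 2, 1, 3, 4, 0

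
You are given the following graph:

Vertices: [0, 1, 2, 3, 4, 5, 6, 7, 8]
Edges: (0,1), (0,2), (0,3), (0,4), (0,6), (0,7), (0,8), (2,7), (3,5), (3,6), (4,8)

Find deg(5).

Vertex 5 has neighbors [3], so deg(5) = 1.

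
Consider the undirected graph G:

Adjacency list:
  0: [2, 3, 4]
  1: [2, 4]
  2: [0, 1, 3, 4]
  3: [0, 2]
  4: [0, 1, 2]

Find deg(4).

Vertex 4 has neighbors [0, 1, 2], so deg(4) = 3.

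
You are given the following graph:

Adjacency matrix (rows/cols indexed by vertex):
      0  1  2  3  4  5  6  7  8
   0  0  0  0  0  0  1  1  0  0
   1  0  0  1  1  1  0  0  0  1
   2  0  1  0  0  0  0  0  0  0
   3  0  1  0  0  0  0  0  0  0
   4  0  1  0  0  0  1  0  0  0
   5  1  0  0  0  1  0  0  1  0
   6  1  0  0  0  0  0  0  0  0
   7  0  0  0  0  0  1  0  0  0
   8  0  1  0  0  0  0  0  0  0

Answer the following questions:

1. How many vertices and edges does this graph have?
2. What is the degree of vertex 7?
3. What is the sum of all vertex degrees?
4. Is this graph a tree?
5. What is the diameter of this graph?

Count: 9 vertices, 8 edges.
Vertex 7 has neighbors [5], degree = 1.
Handshaking lemma: 2 * 8 = 16.
A graph is a tree iff it is connected and has exactly n-1 edges. This graph is connected (all 9 vertices in one component) and has 9-1 = 8 edges. It is a tree.
Diameter (longest shortest path) = 5.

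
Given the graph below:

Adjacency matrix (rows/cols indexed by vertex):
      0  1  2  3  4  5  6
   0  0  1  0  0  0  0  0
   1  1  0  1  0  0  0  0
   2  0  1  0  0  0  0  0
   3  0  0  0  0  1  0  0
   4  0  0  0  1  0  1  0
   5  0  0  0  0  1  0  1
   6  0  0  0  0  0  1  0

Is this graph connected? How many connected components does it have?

Checking connectivity: the graph has 2 connected component(s).
Components: [[0, 1, 2], [3, 4, 5, 6]]. The graph is NOT connected.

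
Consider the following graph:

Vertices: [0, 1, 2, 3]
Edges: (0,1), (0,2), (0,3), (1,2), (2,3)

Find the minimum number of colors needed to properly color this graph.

The graph has a maximum clique of size 3 (lower bound on chromatic number).
A valid 3-coloring: {0: 0, 1: 2, 2: 1, 3: 2}.
Chromatic number = 3.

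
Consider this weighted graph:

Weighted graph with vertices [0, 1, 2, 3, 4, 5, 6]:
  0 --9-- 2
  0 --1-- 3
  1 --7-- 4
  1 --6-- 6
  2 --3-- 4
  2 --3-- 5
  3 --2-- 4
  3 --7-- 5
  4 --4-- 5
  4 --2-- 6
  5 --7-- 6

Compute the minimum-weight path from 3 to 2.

Using Dijkstra's algorithm from vertex 3:
Shortest path: 3 -> 4 -> 2
Total weight: 2 + 3 = 5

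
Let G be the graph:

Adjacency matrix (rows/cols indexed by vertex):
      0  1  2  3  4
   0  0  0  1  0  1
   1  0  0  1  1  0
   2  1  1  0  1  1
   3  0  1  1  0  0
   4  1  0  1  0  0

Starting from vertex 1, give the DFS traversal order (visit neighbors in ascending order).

DFS from vertex 1 (neighbors processed in ascending order):
Visit order: 1, 2, 0, 4, 3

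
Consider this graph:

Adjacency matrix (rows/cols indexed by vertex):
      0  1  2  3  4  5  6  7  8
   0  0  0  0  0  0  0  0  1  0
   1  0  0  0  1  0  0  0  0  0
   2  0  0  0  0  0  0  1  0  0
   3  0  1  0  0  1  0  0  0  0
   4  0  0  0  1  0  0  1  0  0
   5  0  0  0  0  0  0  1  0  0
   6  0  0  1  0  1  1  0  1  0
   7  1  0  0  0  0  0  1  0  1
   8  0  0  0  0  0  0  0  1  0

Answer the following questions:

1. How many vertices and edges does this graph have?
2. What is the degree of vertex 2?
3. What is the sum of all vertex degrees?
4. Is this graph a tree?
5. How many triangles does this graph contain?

Count: 9 vertices, 8 edges.
Vertex 2 has neighbors [6], degree = 1.
Handshaking lemma: 2 * 8 = 16.
A graph is a tree iff it is connected and has exactly n-1 edges. This graph is connected (all 9 vertices in one component) and has 9-1 = 8 edges. It is a tree.
Number of triangles = 0.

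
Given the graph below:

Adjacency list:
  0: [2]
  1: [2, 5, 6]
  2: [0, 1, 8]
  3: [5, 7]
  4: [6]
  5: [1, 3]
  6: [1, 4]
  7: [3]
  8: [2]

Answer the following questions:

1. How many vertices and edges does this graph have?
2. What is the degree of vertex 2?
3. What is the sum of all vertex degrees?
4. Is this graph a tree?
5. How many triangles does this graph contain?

Count: 9 vertices, 8 edges.
Vertex 2 has neighbors [0, 1, 8], degree = 3.
Handshaking lemma: 2 * 8 = 16.
A graph is a tree iff it is connected and has exactly n-1 edges. This graph is connected (all 9 vertices in one component) and has 9-1 = 8 edges. It is a tree.
Number of triangles = 0.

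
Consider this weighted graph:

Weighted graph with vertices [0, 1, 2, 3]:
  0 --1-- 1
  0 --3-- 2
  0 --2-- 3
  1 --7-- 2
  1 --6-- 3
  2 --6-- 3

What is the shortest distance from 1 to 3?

Using Dijkstra's algorithm from vertex 1:
Shortest path: 1 -> 0 -> 3
Total weight: 1 + 2 = 3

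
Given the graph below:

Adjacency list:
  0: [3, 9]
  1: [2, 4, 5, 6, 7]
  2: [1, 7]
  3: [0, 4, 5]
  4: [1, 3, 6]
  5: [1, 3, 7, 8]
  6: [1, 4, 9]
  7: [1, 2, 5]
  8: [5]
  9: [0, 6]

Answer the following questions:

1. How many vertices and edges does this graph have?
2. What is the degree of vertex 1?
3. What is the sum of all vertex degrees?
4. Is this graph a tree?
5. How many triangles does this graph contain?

Count: 10 vertices, 14 edges.
Vertex 1 has neighbors [2, 4, 5, 6, 7], degree = 5.
Handshaking lemma: 2 * 14 = 28.
A tree on 10 vertices has 9 edges. This graph has 14 edges (5 extra). Not a tree.
Number of triangles = 3.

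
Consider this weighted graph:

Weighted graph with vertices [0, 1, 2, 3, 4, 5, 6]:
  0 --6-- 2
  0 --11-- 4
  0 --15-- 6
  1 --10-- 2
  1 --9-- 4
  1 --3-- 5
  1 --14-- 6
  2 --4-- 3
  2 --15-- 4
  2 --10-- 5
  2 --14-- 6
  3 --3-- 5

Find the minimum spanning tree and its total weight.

Applying Kruskal's algorithm (sort edges by weight, add if no cycle):
  Add (1,5) w=3
  Add (3,5) w=3
  Add (2,3) w=4
  Add (0,2) w=6
  Add (1,4) w=9
  Skip (1,2) w=10 (creates cycle)
  Skip (2,5) w=10 (creates cycle)
  Skip (0,4) w=11 (creates cycle)
  Add (1,6) w=14
  Skip (2,6) w=14 (creates cycle)
  Skip (0,6) w=15 (creates cycle)
  Skip (2,4) w=15 (creates cycle)
MST weight = 39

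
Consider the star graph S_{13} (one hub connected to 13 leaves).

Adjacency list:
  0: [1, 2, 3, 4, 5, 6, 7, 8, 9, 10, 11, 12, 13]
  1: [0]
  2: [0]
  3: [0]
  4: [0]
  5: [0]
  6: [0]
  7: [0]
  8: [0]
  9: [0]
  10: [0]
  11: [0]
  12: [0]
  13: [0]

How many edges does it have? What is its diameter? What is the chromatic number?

Star graph S_{13}: the hub connects to all 13 leaves.
Edges = 13.
Diameter = 2 (any leaf to hub is 1, leaf to leaf through hub is 2).
Star graphs are bipartite (hub vs leaves), so chromatic number = 2.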